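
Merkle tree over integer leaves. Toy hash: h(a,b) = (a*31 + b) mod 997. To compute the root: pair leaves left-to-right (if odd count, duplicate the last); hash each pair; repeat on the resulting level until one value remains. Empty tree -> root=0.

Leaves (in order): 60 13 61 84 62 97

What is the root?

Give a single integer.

Answer: 579

Derivation:
L0: [60, 13, 61, 84, 62, 97]
L1: h(60,13)=(60*31+13)%997=876 h(61,84)=(61*31+84)%997=978 h(62,97)=(62*31+97)%997=25 -> [876, 978, 25]
L2: h(876,978)=(876*31+978)%997=218 h(25,25)=(25*31+25)%997=800 -> [218, 800]
L3: h(218,800)=(218*31+800)%997=579 -> [579]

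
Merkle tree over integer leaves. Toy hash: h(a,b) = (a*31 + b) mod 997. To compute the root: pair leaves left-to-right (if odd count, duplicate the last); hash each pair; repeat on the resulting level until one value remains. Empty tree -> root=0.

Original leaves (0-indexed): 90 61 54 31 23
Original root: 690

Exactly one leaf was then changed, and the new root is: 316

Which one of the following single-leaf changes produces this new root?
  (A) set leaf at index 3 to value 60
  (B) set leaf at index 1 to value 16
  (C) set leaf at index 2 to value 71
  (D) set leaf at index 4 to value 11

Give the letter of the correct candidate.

Original leaves: [90, 61, 54, 31, 23]
Target new root: 316
Try each candidate change and compute the resulting root:
Candidate A: set leaf[3] = 60 -> leaves = [90, 61, 54, 60, 23]
  L0: [90, 61, 54, 60, 23]
  L1: h(90,61)=(90*31+61)%997=857 h(54,60)=(54*31+60)%997=737 h(23,23)=(23*31+23)%997=736 -> [857, 737, 736]
  L2: h(857,737)=(857*31+737)%997=385 h(736,736)=(736*31+736)%997=621 -> [385, 621]
  L3: h(385,621)=(385*31+621)%997=592 -> [592]
  root = 592 != target 316
Candidate B: set leaf[1] = 16 -> leaves = [90, 16, 54, 31, 23]
  L0: [90, 16, 54, 31, 23]
  L1: h(90,16)=(90*31+16)%997=812 h(54,31)=(54*31+31)%997=708 h(23,23)=(23*31+23)%997=736 -> [812, 708, 736]
  L2: h(812,708)=(812*31+708)%997=955 h(736,736)=(736*31+736)%997=621 -> [955, 621]
  L3: h(955,621)=(955*31+621)%997=316 -> [316]
  root = 316 == target 316  ** MATCH **
Candidate C: set leaf[2] = 71 -> leaves = [90, 61, 71, 31, 23]
  L0: [90, 61, 71, 31, 23]
  L1: h(90,61)=(90*31+61)%997=857 h(71,31)=(71*31+31)%997=238 h(23,23)=(23*31+23)%997=736 -> [857, 238, 736]
  L2: h(857,238)=(857*31+238)%997=883 h(736,736)=(736*31+736)%997=621 -> [883, 621]
  L3: h(883,621)=(883*31+621)%997=78 -> [78]
  root = 78 != target 316
Candidate D: set leaf[4] = 11 -> leaves = [90, 61, 54, 31, 11]
  L0: [90, 61, 54, 31, 11]
  L1: h(90,61)=(90*31+61)%997=857 h(54,31)=(54*31+31)%997=708 h(11,11)=(11*31+11)%997=352 -> [857, 708, 352]
  L2: h(857,708)=(857*31+708)%997=356 h(352,352)=(352*31+352)%997=297 -> [356, 297]
  L3: h(356,297)=(356*31+297)%997=366 -> [366]
  root = 366 != target 316
Candidate B produces the target root.

Answer: B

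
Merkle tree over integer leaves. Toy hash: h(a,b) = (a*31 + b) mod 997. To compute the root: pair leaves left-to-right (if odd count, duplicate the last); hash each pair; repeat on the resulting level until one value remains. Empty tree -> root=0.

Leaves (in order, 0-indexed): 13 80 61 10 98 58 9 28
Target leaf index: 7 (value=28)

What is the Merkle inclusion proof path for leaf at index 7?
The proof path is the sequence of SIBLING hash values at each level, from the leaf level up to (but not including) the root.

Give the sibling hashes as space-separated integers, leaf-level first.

Answer: 9 105 922

Derivation:
L0 (leaves): [13, 80, 61, 10, 98, 58, 9, 28], target index=7
L1: h(13,80)=(13*31+80)%997=483 [pair 0] h(61,10)=(61*31+10)%997=904 [pair 1] h(98,58)=(98*31+58)%997=105 [pair 2] h(9,28)=(9*31+28)%997=307 [pair 3] -> [483, 904, 105, 307]
  Sibling for proof at L0: 9
L2: h(483,904)=(483*31+904)%997=922 [pair 0] h(105,307)=(105*31+307)%997=571 [pair 1] -> [922, 571]
  Sibling for proof at L1: 105
L3: h(922,571)=(922*31+571)%997=240 [pair 0] -> [240]
  Sibling for proof at L2: 922
Root: 240
Proof path (sibling hashes from leaf to root): [9, 105, 922]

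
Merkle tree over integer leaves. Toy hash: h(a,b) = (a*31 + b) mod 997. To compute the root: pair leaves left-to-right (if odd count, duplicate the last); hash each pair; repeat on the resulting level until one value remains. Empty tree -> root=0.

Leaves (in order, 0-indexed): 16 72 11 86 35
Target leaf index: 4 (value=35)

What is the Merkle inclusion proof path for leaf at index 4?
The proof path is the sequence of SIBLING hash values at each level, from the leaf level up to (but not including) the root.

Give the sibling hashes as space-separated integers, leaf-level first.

Answer: 35 123 89

Derivation:
L0 (leaves): [16, 72, 11, 86, 35], target index=4
L1: h(16,72)=(16*31+72)%997=568 [pair 0] h(11,86)=(11*31+86)%997=427 [pair 1] h(35,35)=(35*31+35)%997=123 [pair 2] -> [568, 427, 123]
  Sibling for proof at L0: 35
L2: h(568,427)=(568*31+427)%997=89 [pair 0] h(123,123)=(123*31+123)%997=945 [pair 1] -> [89, 945]
  Sibling for proof at L1: 123
L3: h(89,945)=(89*31+945)%997=713 [pair 0] -> [713]
  Sibling for proof at L2: 89
Root: 713
Proof path (sibling hashes from leaf to root): [35, 123, 89]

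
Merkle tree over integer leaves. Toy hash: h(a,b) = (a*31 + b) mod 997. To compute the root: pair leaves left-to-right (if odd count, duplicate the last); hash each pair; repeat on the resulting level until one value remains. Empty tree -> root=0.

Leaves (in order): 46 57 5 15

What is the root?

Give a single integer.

Answer: 281

Derivation:
L0: [46, 57, 5, 15]
L1: h(46,57)=(46*31+57)%997=486 h(5,15)=(5*31+15)%997=170 -> [486, 170]
L2: h(486,170)=(486*31+170)%997=281 -> [281]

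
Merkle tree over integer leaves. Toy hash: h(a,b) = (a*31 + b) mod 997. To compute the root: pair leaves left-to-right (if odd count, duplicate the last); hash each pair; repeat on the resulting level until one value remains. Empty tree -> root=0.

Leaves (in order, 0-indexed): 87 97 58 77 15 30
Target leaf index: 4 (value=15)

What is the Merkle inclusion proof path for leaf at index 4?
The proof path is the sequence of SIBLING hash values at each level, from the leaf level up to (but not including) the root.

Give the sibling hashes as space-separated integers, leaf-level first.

L0 (leaves): [87, 97, 58, 77, 15, 30], target index=4
L1: h(87,97)=(87*31+97)%997=800 [pair 0] h(58,77)=(58*31+77)%997=878 [pair 1] h(15,30)=(15*31+30)%997=495 [pair 2] -> [800, 878, 495]
  Sibling for proof at L0: 30
L2: h(800,878)=(800*31+878)%997=753 [pair 0] h(495,495)=(495*31+495)%997=885 [pair 1] -> [753, 885]
  Sibling for proof at L1: 495
L3: h(753,885)=(753*31+885)%997=300 [pair 0] -> [300]
  Sibling for proof at L2: 753
Root: 300
Proof path (sibling hashes from leaf to root): [30, 495, 753]

Answer: 30 495 753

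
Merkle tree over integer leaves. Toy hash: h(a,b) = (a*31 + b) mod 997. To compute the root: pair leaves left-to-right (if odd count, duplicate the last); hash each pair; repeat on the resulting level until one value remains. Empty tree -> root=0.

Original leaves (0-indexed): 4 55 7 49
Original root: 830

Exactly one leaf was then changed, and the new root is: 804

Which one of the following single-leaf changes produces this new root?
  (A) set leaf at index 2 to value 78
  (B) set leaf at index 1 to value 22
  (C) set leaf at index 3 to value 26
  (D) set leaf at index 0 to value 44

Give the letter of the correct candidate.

Answer: B

Derivation:
Original leaves: [4, 55, 7, 49]
Target new root: 804
Try each candidate change and compute the resulting root:
Candidate A: set leaf[2] = 78 -> leaves = [4, 55, 78, 49]
  L0: [4, 55, 78, 49]
  L1: h(4,55)=(4*31+55)%997=179 h(78,49)=(78*31+49)%997=473 -> [179, 473]
  L2: h(179,473)=(179*31+473)%997=40 -> [40]
  root = 40 != target 804
Candidate B: set leaf[1] = 22 -> leaves = [4, 22, 7, 49]
  L0: [4, 22, 7, 49]
  L1: h(4,22)=(4*31+22)%997=146 h(7,49)=(7*31+49)%997=266 -> [146, 266]
  L2: h(146,266)=(146*31+266)%997=804 -> [804]
  root = 804 == target 804  ** MATCH **
Candidate C: set leaf[3] = 26 -> leaves = [4, 55, 7, 26]
  L0: [4, 55, 7, 26]
  L1: h(4,55)=(4*31+55)%997=179 h(7,26)=(7*31+26)%997=243 -> [179, 243]
  L2: h(179,243)=(179*31+243)%997=807 -> [807]
  root = 807 != target 804
Candidate D: set leaf[0] = 44 -> leaves = [44, 55, 7, 49]
  L0: [44, 55, 7, 49]
  L1: h(44,55)=(44*31+55)%997=422 h(7,49)=(7*31+49)%997=266 -> [422, 266]
  L2: h(422,266)=(422*31+266)%997=387 -> [387]
  root = 387 != target 804
Candidate B produces the target root.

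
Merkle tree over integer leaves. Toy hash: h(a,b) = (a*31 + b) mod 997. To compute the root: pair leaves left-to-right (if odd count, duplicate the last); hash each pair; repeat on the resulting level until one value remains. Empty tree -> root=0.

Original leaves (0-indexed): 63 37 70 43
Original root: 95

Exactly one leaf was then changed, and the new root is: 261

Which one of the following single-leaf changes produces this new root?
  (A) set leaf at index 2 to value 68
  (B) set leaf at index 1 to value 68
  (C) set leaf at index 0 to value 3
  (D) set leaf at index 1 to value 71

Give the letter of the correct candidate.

Answer: C

Derivation:
Original leaves: [63, 37, 70, 43]
Target new root: 261
Try each candidate change and compute the resulting root:
Candidate A: set leaf[2] = 68 -> leaves = [63, 37, 68, 43]
  L0: [63, 37, 68, 43]
  L1: h(63,37)=(63*31+37)%997=993 h(68,43)=(68*31+43)%997=157 -> [993, 157]
  L2: h(993,157)=(993*31+157)%997=33 -> [33]
  root = 33 != target 261
Candidate B: set leaf[1] = 68 -> leaves = [63, 68, 70, 43]
  L0: [63, 68, 70, 43]
  L1: h(63,68)=(63*31+68)%997=27 h(70,43)=(70*31+43)%997=219 -> [27, 219]
  L2: h(27,219)=(27*31+219)%997=59 -> [59]
  root = 59 != target 261
Candidate C: set leaf[0] = 3 -> leaves = [3, 37, 70, 43]
  L0: [3, 37, 70, 43]
  L1: h(3,37)=(3*31+37)%997=130 h(70,43)=(70*31+43)%997=219 -> [130, 219]
  L2: h(130,219)=(130*31+219)%997=261 -> [261]
  root = 261 == target 261  ** MATCH **
Candidate D: set leaf[1] = 71 -> leaves = [63, 71, 70, 43]
  L0: [63, 71, 70, 43]
  L1: h(63,71)=(63*31+71)%997=30 h(70,43)=(70*31+43)%997=219 -> [30, 219]
  L2: h(30,219)=(30*31+219)%997=152 -> [152]
  root = 152 != target 261
Candidate C produces the target root.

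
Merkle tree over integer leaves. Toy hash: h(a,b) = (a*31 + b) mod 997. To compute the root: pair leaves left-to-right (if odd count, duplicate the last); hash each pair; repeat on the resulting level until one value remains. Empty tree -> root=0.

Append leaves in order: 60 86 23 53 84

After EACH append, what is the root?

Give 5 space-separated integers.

After append 60 (leaves=[60]):
  L0: [60]
  root=60
After append 86 (leaves=[60, 86]):
  L0: [60, 86]
  L1: h(60,86)=(60*31+86)%997=949 -> [949]
  root=949
After append 23 (leaves=[60, 86, 23]):
  L0: [60, 86, 23]
  L1: h(60,86)=(60*31+86)%997=949 h(23,23)=(23*31+23)%997=736 -> [949, 736]
  L2: h(949,736)=(949*31+736)%997=245 -> [245]
  root=245
After append 53 (leaves=[60, 86, 23, 53]):
  L0: [60, 86, 23, 53]
  L1: h(60,86)=(60*31+86)%997=949 h(23,53)=(23*31+53)%997=766 -> [949, 766]
  L2: h(949,766)=(949*31+766)%997=275 -> [275]
  root=275
After append 84 (leaves=[60, 86, 23, 53, 84]):
  L0: [60, 86, 23, 53, 84]
  L1: h(60,86)=(60*31+86)%997=949 h(23,53)=(23*31+53)%997=766 h(84,84)=(84*31+84)%997=694 -> [949, 766, 694]
  L2: h(949,766)=(949*31+766)%997=275 h(694,694)=(694*31+694)%997=274 -> [275, 274]
  L3: h(275,274)=(275*31+274)%997=823 -> [823]
  root=823

Answer: 60 949 245 275 823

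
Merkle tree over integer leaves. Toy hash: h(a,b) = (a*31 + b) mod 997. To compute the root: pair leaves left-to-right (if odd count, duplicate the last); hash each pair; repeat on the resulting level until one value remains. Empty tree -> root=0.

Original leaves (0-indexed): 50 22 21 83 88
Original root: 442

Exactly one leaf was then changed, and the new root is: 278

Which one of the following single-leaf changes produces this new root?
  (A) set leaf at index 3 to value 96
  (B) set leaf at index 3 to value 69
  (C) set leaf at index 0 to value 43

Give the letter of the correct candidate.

Answer: C

Derivation:
Original leaves: [50, 22, 21, 83, 88]
Target new root: 278
Try each candidate change and compute the resulting root:
Candidate A: set leaf[3] = 96 -> leaves = [50, 22, 21, 96, 88]
  L0: [50, 22, 21, 96, 88]
  L1: h(50,22)=(50*31+22)%997=575 h(21,96)=(21*31+96)%997=747 h(88,88)=(88*31+88)%997=822 -> [575, 747, 822]
  L2: h(575,747)=(575*31+747)%997=626 h(822,822)=(822*31+822)%997=382 -> [626, 382]
  L3: h(626,382)=(626*31+382)%997=845 -> [845]
  root = 845 != target 278
Candidate B: set leaf[3] = 69 -> leaves = [50, 22, 21, 69, 88]
  L0: [50, 22, 21, 69, 88]
  L1: h(50,22)=(50*31+22)%997=575 h(21,69)=(21*31+69)%997=720 h(88,88)=(88*31+88)%997=822 -> [575, 720, 822]
  L2: h(575,720)=(575*31+720)%997=599 h(822,822)=(822*31+822)%997=382 -> [599, 382]
  L3: h(599,382)=(599*31+382)%997=8 -> [8]
  root = 8 != target 278
Candidate C: set leaf[0] = 43 -> leaves = [43, 22, 21, 83, 88]
  L0: [43, 22, 21, 83, 88]
  L1: h(43,22)=(43*31+22)%997=358 h(21,83)=(21*31+83)%997=734 h(88,88)=(88*31+88)%997=822 -> [358, 734, 822]
  L2: h(358,734)=(358*31+734)%997=865 h(822,822)=(822*31+822)%997=382 -> [865, 382]
  L3: h(865,382)=(865*31+382)%997=278 -> [278]
  root = 278 == target 278  ** MATCH **
Candidate C produces the target root.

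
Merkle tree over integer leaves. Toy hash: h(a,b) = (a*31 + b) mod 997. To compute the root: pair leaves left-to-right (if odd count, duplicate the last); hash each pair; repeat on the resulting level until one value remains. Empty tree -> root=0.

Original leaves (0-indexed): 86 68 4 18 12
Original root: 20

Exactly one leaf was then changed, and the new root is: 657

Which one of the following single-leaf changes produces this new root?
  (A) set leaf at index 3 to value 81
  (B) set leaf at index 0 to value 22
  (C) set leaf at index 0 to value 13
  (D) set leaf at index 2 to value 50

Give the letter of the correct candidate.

Answer: B

Derivation:
Original leaves: [86, 68, 4, 18, 12]
Target new root: 657
Try each candidate change and compute the resulting root:
Candidate A: set leaf[3] = 81 -> leaves = [86, 68, 4, 81, 12]
  L0: [86, 68, 4, 81, 12]
  L1: h(86,68)=(86*31+68)%997=740 h(4,81)=(4*31+81)%997=205 h(12,12)=(12*31+12)%997=384 -> [740, 205, 384]
  L2: h(740,205)=(740*31+205)%997=214 h(384,384)=(384*31+384)%997=324 -> [214, 324]
  L3: h(214,324)=(214*31+324)%997=976 -> [976]
  root = 976 != target 657
Candidate B: set leaf[0] = 22 -> leaves = [22, 68, 4, 18, 12]
  L0: [22, 68, 4, 18, 12]
  L1: h(22,68)=(22*31+68)%997=750 h(4,18)=(4*31+18)%997=142 h(12,12)=(12*31+12)%997=384 -> [750, 142, 384]
  L2: h(750,142)=(750*31+142)%997=461 h(384,384)=(384*31+384)%997=324 -> [461, 324]
  L3: h(461,324)=(461*31+324)%997=657 -> [657]
  root = 657 == target 657  ** MATCH **
Candidate C: set leaf[0] = 13 -> leaves = [13, 68, 4, 18, 12]
  L0: [13, 68, 4, 18, 12]
  L1: h(13,68)=(13*31+68)%997=471 h(4,18)=(4*31+18)%997=142 h(12,12)=(12*31+12)%997=384 -> [471, 142, 384]
  L2: h(471,142)=(471*31+142)%997=785 h(384,384)=(384*31+384)%997=324 -> [785, 324]
  L3: h(785,324)=(785*31+324)%997=731 -> [731]
  root = 731 != target 657
Candidate D: set leaf[2] = 50 -> leaves = [86, 68, 50, 18, 12]
  L0: [86, 68, 50, 18, 12]
  L1: h(86,68)=(86*31+68)%997=740 h(50,18)=(50*31+18)%997=571 h(12,12)=(12*31+12)%997=384 -> [740, 571, 384]
  L2: h(740,571)=(740*31+571)%997=580 h(384,384)=(384*31+384)%997=324 -> [580, 324]
  L3: h(580,324)=(580*31+324)%997=358 -> [358]
  root = 358 != target 657
Candidate B produces the target root.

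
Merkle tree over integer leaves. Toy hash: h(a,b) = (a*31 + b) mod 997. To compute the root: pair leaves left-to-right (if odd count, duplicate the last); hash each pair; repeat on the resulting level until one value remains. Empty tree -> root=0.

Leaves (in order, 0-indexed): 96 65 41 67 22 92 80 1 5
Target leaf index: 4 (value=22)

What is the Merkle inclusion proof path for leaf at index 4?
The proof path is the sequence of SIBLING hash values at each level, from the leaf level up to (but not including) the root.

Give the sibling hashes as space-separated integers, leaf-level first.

L0 (leaves): [96, 65, 41, 67, 22, 92, 80, 1, 5], target index=4
L1: h(96,65)=(96*31+65)%997=50 [pair 0] h(41,67)=(41*31+67)%997=341 [pair 1] h(22,92)=(22*31+92)%997=774 [pair 2] h(80,1)=(80*31+1)%997=487 [pair 3] h(5,5)=(5*31+5)%997=160 [pair 4] -> [50, 341, 774, 487, 160]
  Sibling for proof at L0: 92
L2: h(50,341)=(50*31+341)%997=894 [pair 0] h(774,487)=(774*31+487)%997=553 [pair 1] h(160,160)=(160*31+160)%997=135 [pair 2] -> [894, 553, 135]
  Sibling for proof at L1: 487
L3: h(894,553)=(894*31+553)%997=351 [pair 0] h(135,135)=(135*31+135)%997=332 [pair 1] -> [351, 332]
  Sibling for proof at L2: 894
L4: h(351,332)=(351*31+332)%997=246 [pair 0] -> [246]
  Sibling for proof at L3: 332
Root: 246
Proof path (sibling hashes from leaf to root): [92, 487, 894, 332]

Answer: 92 487 894 332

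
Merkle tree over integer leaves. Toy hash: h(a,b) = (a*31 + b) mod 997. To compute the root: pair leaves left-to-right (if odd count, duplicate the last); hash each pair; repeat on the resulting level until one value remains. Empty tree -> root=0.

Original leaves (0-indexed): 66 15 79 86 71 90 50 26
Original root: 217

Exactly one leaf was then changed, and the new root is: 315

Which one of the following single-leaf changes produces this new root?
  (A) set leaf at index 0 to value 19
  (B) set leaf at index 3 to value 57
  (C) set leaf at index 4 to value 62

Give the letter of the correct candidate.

Original leaves: [66, 15, 79, 86, 71, 90, 50, 26]
Target new root: 315
Try each candidate change and compute the resulting root:
Candidate A: set leaf[0] = 19 -> leaves = [19, 15, 79, 86, 71, 90, 50, 26]
  L0: [19, 15, 79, 86, 71, 90, 50, 26]
  L1: h(19,15)=(19*31+15)%997=604 h(79,86)=(79*31+86)%997=541 h(71,90)=(71*31+90)%997=297 h(50,26)=(50*31+26)%997=579 -> [604, 541, 297, 579]
  L2: h(604,541)=(604*31+541)%997=322 h(297,579)=(297*31+579)%997=813 -> [322, 813]
  L3: h(322,813)=(322*31+813)%997=825 -> [825]
  root = 825 != target 315
Candidate B: set leaf[3] = 57 -> leaves = [66, 15, 79, 57, 71, 90, 50, 26]
  L0: [66, 15, 79, 57, 71, 90, 50, 26]
  L1: h(66,15)=(66*31+15)%997=67 h(79,57)=(79*31+57)%997=512 h(71,90)=(71*31+90)%997=297 h(50,26)=(50*31+26)%997=579 -> [67, 512, 297, 579]
  L2: h(67,512)=(67*31+512)%997=595 h(297,579)=(297*31+579)%997=813 -> [595, 813]
  L3: h(595,813)=(595*31+813)%997=315 -> [315]
  root = 315 == target 315  ** MATCH **
Candidate C: set leaf[4] = 62 -> leaves = [66, 15, 79, 86, 62, 90, 50, 26]
  L0: [66, 15, 79, 86, 62, 90, 50, 26]
  L1: h(66,15)=(66*31+15)%997=67 h(79,86)=(79*31+86)%997=541 h(62,90)=(62*31+90)%997=18 h(50,26)=(50*31+26)%997=579 -> [67, 541, 18, 579]
  L2: h(67,541)=(67*31+541)%997=624 h(18,579)=(18*31+579)%997=140 -> [624, 140]
  L3: h(624,140)=(624*31+140)%997=541 -> [541]
  root = 541 != target 315
Candidate B produces the target root.

Answer: B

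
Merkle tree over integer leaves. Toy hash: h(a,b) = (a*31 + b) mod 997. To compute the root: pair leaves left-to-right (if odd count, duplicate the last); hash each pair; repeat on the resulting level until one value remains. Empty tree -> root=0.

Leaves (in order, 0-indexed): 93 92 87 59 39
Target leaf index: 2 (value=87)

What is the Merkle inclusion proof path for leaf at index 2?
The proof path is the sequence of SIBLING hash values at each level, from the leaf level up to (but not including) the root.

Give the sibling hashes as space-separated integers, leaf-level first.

Answer: 59 981 56

Derivation:
L0 (leaves): [93, 92, 87, 59, 39], target index=2
L1: h(93,92)=(93*31+92)%997=981 [pair 0] h(87,59)=(87*31+59)%997=762 [pair 1] h(39,39)=(39*31+39)%997=251 [pair 2] -> [981, 762, 251]
  Sibling for proof at L0: 59
L2: h(981,762)=(981*31+762)%997=266 [pair 0] h(251,251)=(251*31+251)%997=56 [pair 1] -> [266, 56]
  Sibling for proof at L1: 981
L3: h(266,56)=(266*31+56)%997=326 [pair 0] -> [326]
  Sibling for proof at L2: 56
Root: 326
Proof path (sibling hashes from leaf to root): [59, 981, 56]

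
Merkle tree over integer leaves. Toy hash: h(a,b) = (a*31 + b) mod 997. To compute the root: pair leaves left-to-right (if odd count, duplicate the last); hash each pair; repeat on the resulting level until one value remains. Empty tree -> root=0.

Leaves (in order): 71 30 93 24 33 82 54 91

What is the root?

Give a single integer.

L0: [71, 30, 93, 24, 33, 82, 54, 91]
L1: h(71,30)=(71*31+30)%997=237 h(93,24)=(93*31+24)%997=913 h(33,82)=(33*31+82)%997=108 h(54,91)=(54*31+91)%997=768 -> [237, 913, 108, 768]
L2: h(237,913)=(237*31+913)%997=284 h(108,768)=(108*31+768)%997=128 -> [284, 128]
L3: h(284,128)=(284*31+128)%997=956 -> [956]

Answer: 956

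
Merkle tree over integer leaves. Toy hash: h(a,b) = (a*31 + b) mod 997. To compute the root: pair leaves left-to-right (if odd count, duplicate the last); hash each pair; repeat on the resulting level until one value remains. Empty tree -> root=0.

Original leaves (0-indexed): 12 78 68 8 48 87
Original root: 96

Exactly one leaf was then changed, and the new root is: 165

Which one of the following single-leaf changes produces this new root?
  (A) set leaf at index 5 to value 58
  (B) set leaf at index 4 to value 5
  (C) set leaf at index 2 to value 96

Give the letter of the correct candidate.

Answer: A

Derivation:
Original leaves: [12, 78, 68, 8, 48, 87]
Target new root: 165
Try each candidate change and compute the resulting root:
Candidate A: set leaf[5] = 58 -> leaves = [12, 78, 68, 8, 48, 58]
  L0: [12, 78, 68, 8, 48, 58]
  L1: h(12,78)=(12*31+78)%997=450 h(68,8)=(68*31+8)%997=122 h(48,58)=(48*31+58)%997=549 -> [450, 122, 549]
  L2: h(450,122)=(450*31+122)%997=114 h(549,549)=(549*31+549)%997=619 -> [114, 619]
  L3: h(114,619)=(114*31+619)%997=165 -> [165]
  root = 165 == target 165  ** MATCH **
Candidate B: set leaf[4] = 5 -> leaves = [12, 78, 68, 8, 5, 87]
  L0: [12, 78, 68, 8, 5, 87]
  L1: h(12,78)=(12*31+78)%997=450 h(68,8)=(68*31+8)%997=122 h(5,87)=(5*31+87)%997=242 -> [450, 122, 242]
  L2: h(450,122)=(450*31+122)%997=114 h(242,242)=(242*31+242)%997=765 -> [114, 765]
  L3: h(114,765)=(114*31+765)%997=311 -> [311]
  root = 311 != target 165
Candidate C: set leaf[2] = 96 -> leaves = [12, 78, 96, 8, 48, 87]
  L0: [12, 78, 96, 8, 48, 87]
  L1: h(12,78)=(12*31+78)%997=450 h(96,8)=(96*31+8)%997=990 h(48,87)=(48*31+87)%997=578 -> [450, 990, 578]
  L2: h(450,990)=(450*31+990)%997=982 h(578,578)=(578*31+578)%997=550 -> [982, 550]
  L3: h(982,550)=(982*31+550)%997=85 -> [85]
  root = 85 != target 165
Candidate A produces the target root.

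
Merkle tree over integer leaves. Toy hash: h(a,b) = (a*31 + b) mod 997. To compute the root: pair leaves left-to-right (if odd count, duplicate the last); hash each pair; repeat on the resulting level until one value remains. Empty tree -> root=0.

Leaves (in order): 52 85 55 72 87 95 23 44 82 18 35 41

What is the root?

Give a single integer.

Answer: 309

Derivation:
L0: [52, 85, 55, 72, 87, 95, 23, 44, 82, 18, 35, 41]
L1: h(52,85)=(52*31+85)%997=700 h(55,72)=(55*31+72)%997=780 h(87,95)=(87*31+95)%997=798 h(23,44)=(23*31+44)%997=757 h(82,18)=(82*31+18)%997=566 h(35,41)=(35*31+41)%997=129 -> [700, 780, 798, 757, 566, 129]
L2: h(700,780)=(700*31+780)%997=546 h(798,757)=(798*31+757)%997=570 h(566,129)=(566*31+129)%997=726 -> [546, 570, 726]
L3: h(546,570)=(546*31+570)%997=547 h(726,726)=(726*31+726)%997=301 -> [547, 301]
L4: h(547,301)=(547*31+301)%997=309 -> [309]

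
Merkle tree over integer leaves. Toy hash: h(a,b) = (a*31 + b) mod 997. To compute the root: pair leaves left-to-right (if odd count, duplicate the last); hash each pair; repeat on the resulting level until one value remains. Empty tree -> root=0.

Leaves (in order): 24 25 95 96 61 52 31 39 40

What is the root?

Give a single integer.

Answer: 7

Derivation:
L0: [24, 25, 95, 96, 61, 52, 31, 39, 40]
L1: h(24,25)=(24*31+25)%997=769 h(95,96)=(95*31+96)%997=50 h(61,52)=(61*31+52)%997=946 h(31,39)=(31*31+39)%997=3 h(40,40)=(40*31+40)%997=283 -> [769, 50, 946, 3, 283]
L2: h(769,50)=(769*31+50)%997=958 h(946,3)=(946*31+3)%997=416 h(283,283)=(283*31+283)%997=83 -> [958, 416, 83]
L3: h(958,416)=(958*31+416)%997=204 h(83,83)=(83*31+83)%997=662 -> [204, 662]
L4: h(204,662)=(204*31+662)%997=7 -> [7]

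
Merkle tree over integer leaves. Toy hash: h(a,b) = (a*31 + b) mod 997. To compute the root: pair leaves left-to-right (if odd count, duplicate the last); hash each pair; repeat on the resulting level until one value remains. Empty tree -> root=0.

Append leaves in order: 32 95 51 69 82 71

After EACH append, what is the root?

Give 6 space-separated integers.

Answer: 32 90 434 452 274 919

Derivation:
After append 32 (leaves=[32]):
  L0: [32]
  root=32
After append 95 (leaves=[32, 95]):
  L0: [32, 95]
  L1: h(32,95)=(32*31+95)%997=90 -> [90]
  root=90
After append 51 (leaves=[32, 95, 51]):
  L0: [32, 95, 51]
  L1: h(32,95)=(32*31+95)%997=90 h(51,51)=(51*31+51)%997=635 -> [90, 635]
  L2: h(90,635)=(90*31+635)%997=434 -> [434]
  root=434
After append 69 (leaves=[32, 95, 51, 69]):
  L0: [32, 95, 51, 69]
  L1: h(32,95)=(32*31+95)%997=90 h(51,69)=(51*31+69)%997=653 -> [90, 653]
  L2: h(90,653)=(90*31+653)%997=452 -> [452]
  root=452
After append 82 (leaves=[32, 95, 51, 69, 82]):
  L0: [32, 95, 51, 69, 82]
  L1: h(32,95)=(32*31+95)%997=90 h(51,69)=(51*31+69)%997=653 h(82,82)=(82*31+82)%997=630 -> [90, 653, 630]
  L2: h(90,653)=(90*31+653)%997=452 h(630,630)=(630*31+630)%997=220 -> [452, 220]
  L3: h(452,220)=(452*31+220)%997=274 -> [274]
  root=274
After append 71 (leaves=[32, 95, 51, 69, 82, 71]):
  L0: [32, 95, 51, 69, 82, 71]
  L1: h(32,95)=(32*31+95)%997=90 h(51,69)=(51*31+69)%997=653 h(82,71)=(82*31+71)%997=619 -> [90, 653, 619]
  L2: h(90,653)=(90*31+653)%997=452 h(619,619)=(619*31+619)%997=865 -> [452, 865]
  L3: h(452,865)=(452*31+865)%997=919 -> [919]
  root=919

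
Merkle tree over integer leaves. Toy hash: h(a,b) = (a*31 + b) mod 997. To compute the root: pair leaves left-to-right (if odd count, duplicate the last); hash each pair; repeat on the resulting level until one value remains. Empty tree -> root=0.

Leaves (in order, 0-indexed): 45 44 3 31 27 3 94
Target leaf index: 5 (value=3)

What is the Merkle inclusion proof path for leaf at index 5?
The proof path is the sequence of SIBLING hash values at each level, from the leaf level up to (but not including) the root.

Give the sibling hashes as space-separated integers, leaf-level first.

Answer: 27 17 865

Derivation:
L0 (leaves): [45, 44, 3, 31, 27, 3, 94], target index=5
L1: h(45,44)=(45*31+44)%997=442 [pair 0] h(3,31)=(3*31+31)%997=124 [pair 1] h(27,3)=(27*31+3)%997=840 [pair 2] h(94,94)=(94*31+94)%997=17 [pair 3] -> [442, 124, 840, 17]
  Sibling for proof at L0: 27
L2: h(442,124)=(442*31+124)%997=865 [pair 0] h(840,17)=(840*31+17)%997=135 [pair 1] -> [865, 135]
  Sibling for proof at L1: 17
L3: h(865,135)=(865*31+135)%997=31 [pair 0] -> [31]
  Sibling for proof at L2: 865
Root: 31
Proof path (sibling hashes from leaf to root): [27, 17, 865]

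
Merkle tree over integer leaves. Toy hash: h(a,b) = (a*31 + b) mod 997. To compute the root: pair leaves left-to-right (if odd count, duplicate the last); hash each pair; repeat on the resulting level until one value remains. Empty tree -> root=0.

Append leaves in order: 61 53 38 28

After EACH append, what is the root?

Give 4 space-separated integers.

After append 61 (leaves=[61]):
  L0: [61]
  root=61
After append 53 (leaves=[61, 53]):
  L0: [61, 53]
  L1: h(61,53)=(61*31+53)%997=947 -> [947]
  root=947
After append 38 (leaves=[61, 53, 38]):
  L0: [61, 53, 38]
  L1: h(61,53)=(61*31+53)%997=947 h(38,38)=(38*31+38)%997=219 -> [947, 219]
  L2: h(947,219)=(947*31+219)%997=663 -> [663]
  root=663
After append 28 (leaves=[61, 53, 38, 28]):
  L0: [61, 53, 38, 28]
  L1: h(61,53)=(61*31+53)%997=947 h(38,28)=(38*31+28)%997=209 -> [947, 209]
  L2: h(947,209)=(947*31+209)%997=653 -> [653]
  root=653

Answer: 61 947 663 653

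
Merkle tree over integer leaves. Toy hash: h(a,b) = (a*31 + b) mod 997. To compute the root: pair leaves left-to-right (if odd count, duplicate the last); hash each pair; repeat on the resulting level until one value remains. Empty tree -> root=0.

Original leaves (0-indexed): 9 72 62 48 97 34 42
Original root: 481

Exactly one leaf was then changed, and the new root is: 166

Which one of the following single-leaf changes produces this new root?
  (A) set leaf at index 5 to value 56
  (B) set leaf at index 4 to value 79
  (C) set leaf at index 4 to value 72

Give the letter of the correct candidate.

Original leaves: [9, 72, 62, 48, 97, 34, 42]
Target new root: 166
Try each candidate change and compute the resulting root:
Candidate A: set leaf[5] = 56 -> leaves = [9, 72, 62, 48, 97, 56, 42]
  L0: [9, 72, 62, 48, 97, 56, 42]
  L1: h(9,72)=(9*31+72)%997=351 h(62,48)=(62*31+48)%997=973 h(97,56)=(97*31+56)%997=72 h(42,42)=(42*31+42)%997=347 -> [351, 973, 72, 347]
  L2: h(351,973)=(351*31+973)%997=887 h(72,347)=(72*31+347)%997=585 -> [887, 585]
  L3: h(887,585)=(887*31+585)%997=166 -> [166]
  root = 166 == target 166  ** MATCH **
Candidate B: set leaf[4] = 79 -> leaves = [9, 72, 62, 48, 79, 34, 42]
  L0: [9, 72, 62, 48, 79, 34, 42]
  L1: h(9,72)=(9*31+72)%997=351 h(62,48)=(62*31+48)%997=973 h(79,34)=(79*31+34)%997=489 h(42,42)=(42*31+42)%997=347 -> [351, 973, 489, 347]
  L2: h(351,973)=(351*31+973)%997=887 h(489,347)=(489*31+347)%997=551 -> [887, 551]
  L3: h(887,551)=(887*31+551)%997=132 -> [132]
  root = 132 != target 166
Candidate C: set leaf[4] = 72 -> leaves = [9, 72, 62, 48, 72, 34, 42]
  L0: [9, 72, 62, 48, 72, 34, 42]
  L1: h(9,72)=(9*31+72)%997=351 h(62,48)=(62*31+48)%997=973 h(72,34)=(72*31+34)%997=272 h(42,42)=(42*31+42)%997=347 -> [351, 973, 272, 347]
  L2: h(351,973)=(351*31+973)%997=887 h(272,347)=(272*31+347)%997=803 -> [887, 803]
  L3: h(887,803)=(887*31+803)%997=384 -> [384]
  root = 384 != target 166
Candidate A produces the target root.

Answer: A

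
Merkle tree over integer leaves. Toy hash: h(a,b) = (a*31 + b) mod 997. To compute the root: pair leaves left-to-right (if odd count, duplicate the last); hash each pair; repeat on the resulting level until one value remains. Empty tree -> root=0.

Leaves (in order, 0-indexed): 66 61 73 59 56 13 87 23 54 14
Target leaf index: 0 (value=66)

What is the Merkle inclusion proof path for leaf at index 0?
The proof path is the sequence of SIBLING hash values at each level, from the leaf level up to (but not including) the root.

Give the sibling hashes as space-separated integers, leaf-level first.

L0 (leaves): [66, 61, 73, 59, 56, 13, 87, 23, 54, 14], target index=0
L1: h(66,61)=(66*31+61)%997=113 [pair 0] h(73,59)=(73*31+59)%997=328 [pair 1] h(56,13)=(56*31+13)%997=752 [pair 2] h(87,23)=(87*31+23)%997=726 [pair 3] h(54,14)=(54*31+14)%997=691 [pair 4] -> [113, 328, 752, 726, 691]
  Sibling for proof at L0: 61
L2: h(113,328)=(113*31+328)%997=840 [pair 0] h(752,726)=(752*31+726)%997=110 [pair 1] h(691,691)=(691*31+691)%997=178 [pair 2] -> [840, 110, 178]
  Sibling for proof at L1: 328
L3: h(840,110)=(840*31+110)%997=228 [pair 0] h(178,178)=(178*31+178)%997=711 [pair 1] -> [228, 711]
  Sibling for proof at L2: 110
L4: h(228,711)=(228*31+711)%997=800 [pair 0] -> [800]
  Sibling for proof at L3: 711
Root: 800
Proof path (sibling hashes from leaf to root): [61, 328, 110, 711]

Answer: 61 328 110 711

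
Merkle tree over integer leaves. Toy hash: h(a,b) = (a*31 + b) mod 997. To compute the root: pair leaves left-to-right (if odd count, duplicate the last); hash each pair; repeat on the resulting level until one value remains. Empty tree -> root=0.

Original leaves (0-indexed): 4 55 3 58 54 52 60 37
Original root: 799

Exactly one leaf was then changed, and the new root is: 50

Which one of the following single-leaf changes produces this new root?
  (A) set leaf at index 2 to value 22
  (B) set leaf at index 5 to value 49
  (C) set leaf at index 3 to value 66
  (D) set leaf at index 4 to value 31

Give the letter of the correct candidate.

Original leaves: [4, 55, 3, 58, 54, 52, 60, 37]
Target new root: 50
Try each candidate change and compute the resulting root:
Candidate A: set leaf[2] = 22 -> leaves = [4, 55, 22, 58, 54, 52, 60, 37]
  L0: [4, 55, 22, 58, 54, 52, 60, 37]
  L1: h(4,55)=(4*31+55)%997=179 h(22,58)=(22*31+58)%997=740 h(54,52)=(54*31+52)%997=729 h(60,37)=(60*31+37)%997=900 -> [179, 740, 729, 900]
  L2: h(179,740)=(179*31+740)%997=307 h(729,900)=(729*31+900)%997=568 -> [307, 568]
  L3: h(307,568)=(307*31+568)%997=115 -> [115]
  root = 115 != target 50
Candidate B: set leaf[5] = 49 -> leaves = [4, 55, 3, 58, 54, 49, 60, 37]
  L0: [4, 55, 3, 58, 54, 49, 60, 37]
  L1: h(4,55)=(4*31+55)%997=179 h(3,58)=(3*31+58)%997=151 h(54,49)=(54*31+49)%997=726 h(60,37)=(60*31+37)%997=900 -> [179, 151, 726, 900]
  L2: h(179,151)=(179*31+151)%997=715 h(726,900)=(726*31+900)%997=475 -> [715, 475]
  L3: h(715,475)=(715*31+475)%997=706 -> [706]
  root = 706 != target 50
Candidate C: set leaf[3] = 66 -> leaves = [4, 55, 3, 66, 54, 52, 60, 37]
  L0: [4, 55, 3, 66, 54, 52, 60, 37]
  L1: h(4,55)=(4*31+55)%997=179 h(3,66)=(3*31+66)%997=159 h(54,52)=(54*31+52)%997=729 h(60,37)=(60*31+37)%997=900 -> [179, 159, 729, 900]
  L2: h(179,159)=(179*31+159)%997=723 h(729,900)=(729*31+900)%997=568 -> [723, 568]
  L3: h(723,568)=(723*31+568)%997=50 -> [50]
  root = 50 == target 50  ** MATCH **
Candidate D: set leaf[4] = 31 -> leaves = [4, 55, 3, 58, 31, 52, 60, 37]
  L0: [4, 55, 3, 58, 31, 52, 60, 37]
  L1: h(4,55)=(4*31+55)%997=179 h(3,58)=(3*31+58)%997=151 h(31,52)=(31*31+52)%997=16 h(60,37)=(60*31+37)%997=900 -> [179, 151, 16, 900]
  L2: h(179,151)=(179*31+151)%997=715 h(16,900)=(16*31+900)%997=399 -> [715, 399]
  L3: h(715,399)=(715*31+399)%997=630 -> [630]
  root = 630 != target 50
Candidate C produces the target root.

Answer: C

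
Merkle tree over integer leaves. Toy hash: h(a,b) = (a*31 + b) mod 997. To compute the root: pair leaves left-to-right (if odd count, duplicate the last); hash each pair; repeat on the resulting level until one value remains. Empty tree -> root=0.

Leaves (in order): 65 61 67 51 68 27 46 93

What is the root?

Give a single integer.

Answer: 113

Derivation:
L0: [65, 61, 67, 51, 68, 27, 46, 93]
L1: h(65,61)=(65*31+61)%997=82 h(67,51)=(67*31+51)%997=134 h(68,27)=(68*31+27)%997=141 h(46,93)=(46*31+93)%997=522 -> [82, 134, 141, 522]
L2: h(82,134)=(82*31+134)%997=682 h(141,522)=(141*31+522)%997=905 -> [682, 905]
L3: h(682,905)=(682*31+905)%997=113 -> [113]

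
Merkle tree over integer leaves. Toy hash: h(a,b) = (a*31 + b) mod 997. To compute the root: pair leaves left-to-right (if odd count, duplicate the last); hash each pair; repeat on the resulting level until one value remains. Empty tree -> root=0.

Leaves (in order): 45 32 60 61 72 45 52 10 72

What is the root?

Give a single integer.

Answer: 919

Derivation:
L0: [45, 32, 60, 61, 72, 45, 52, 10, 72]
L1: h(45,32)=(45*31+32)%997=430 h(60,61)=(60*31+61)%997=924 h(72,45)=(72*31+45)%997=283 h(52,10)=(52*31+10)%997=625 h(72,72)=(72*31+72)%997=310 -> [430, 924, 283, 625, 310]
L2: h(430,924)=(430*31+924)%997=296 h(283,625)=(283*31+625)%997=425 h(310,310)=(310*31+310)%997=947 -> [296, 425, 947]
L3: h(296,425)=(296*31+425)%997=628 h(947,947)=(947*31+947)%997=394 -> [628, 394]
L4: h(628,394)=(628*31+394)%997=919 -> [919]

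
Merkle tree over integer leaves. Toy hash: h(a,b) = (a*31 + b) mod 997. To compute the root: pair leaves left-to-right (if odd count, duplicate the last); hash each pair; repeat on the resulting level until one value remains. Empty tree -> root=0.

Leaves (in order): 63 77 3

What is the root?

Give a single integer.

L0: [63, 77, 3]
L1: h(63,77)=(63*31+77)%997=36 h(3,3)=(3*31+3)%997=96 -> [36, 96]
L2: h(36,96)=(36*31+96)%997=215 -> [215]

Answer: 215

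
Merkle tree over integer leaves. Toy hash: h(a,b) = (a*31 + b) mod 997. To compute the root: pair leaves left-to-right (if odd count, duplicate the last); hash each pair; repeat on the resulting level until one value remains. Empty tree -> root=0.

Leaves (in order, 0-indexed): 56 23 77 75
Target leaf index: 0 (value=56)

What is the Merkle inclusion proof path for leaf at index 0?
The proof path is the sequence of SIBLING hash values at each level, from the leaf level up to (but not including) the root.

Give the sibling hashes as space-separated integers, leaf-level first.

L0 (leaves): [56, 23, 77, 75], target index=0
L1: h(56,23)=(56*31+23)%997=762 [pair 0] h(77,75)=(77*31+75)%997=468 [pair 1] -> [762, 468]
  Sibling for proof at L0: 23
L2: h(762,468)=(762*31+468)%997=162 [pair 0] -> [162]
  Sibling for proof at L1: 468
Root: 162
Proof path (sibling hashes from leaf to root): [23, 468]

Answer: 23 468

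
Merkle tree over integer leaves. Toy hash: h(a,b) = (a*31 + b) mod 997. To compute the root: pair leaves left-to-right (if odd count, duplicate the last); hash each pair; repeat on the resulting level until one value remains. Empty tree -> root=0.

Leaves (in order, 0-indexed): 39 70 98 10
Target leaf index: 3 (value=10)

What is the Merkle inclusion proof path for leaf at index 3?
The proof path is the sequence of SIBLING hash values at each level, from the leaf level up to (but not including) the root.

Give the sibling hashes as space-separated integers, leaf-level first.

L0 (leaves): [39, 70, 98, 10], target index=3
L1: h(39,70)=(39*31+70)%997=282 [pair 0] h(98,10)=(98*31+10)%997=57 [pair 1] -> [282, 57]
  Sibling for proof at L0: 98
L2: h(282,57)=(282*31+57)%997=823 [pair 0] -> [823]
  Sibling for proof at L1: 282
Root: 823
Proof path (sibling hashes from leaf to root): [98, 282]

Answer: 98 282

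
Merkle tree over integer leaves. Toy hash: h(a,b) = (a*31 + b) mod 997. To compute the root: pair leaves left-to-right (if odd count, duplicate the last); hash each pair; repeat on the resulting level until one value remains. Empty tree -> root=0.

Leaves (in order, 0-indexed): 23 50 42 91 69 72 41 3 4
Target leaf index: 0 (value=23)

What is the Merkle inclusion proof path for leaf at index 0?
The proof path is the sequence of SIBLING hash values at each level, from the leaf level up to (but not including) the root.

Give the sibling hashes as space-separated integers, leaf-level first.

L0 (leaves): [23, 50, 42, 91, 69, 72, 41, 3, 4], target index=0
L1: h(23,50)=(23*31+50)%997=763 [pair 0] h(42,91)=(42*31+91)%997=396 [pair 1] h(69,72)=(69*31+72)%997=217 [pair 2] h(41,3)=(41*31+3)%997=277 [pair 3] h(4,4)=(4*31+4)%997=128 [pair 4] -> [763, 396, 217, 277, 128]
  Sibling for proof at L0: 50
L2: h(763,396)=(763*31+396)%997=121 [pair 0] h(217,277)=(217*31+277)%997=25 [pair 1] h(128,128)=(128*31+128)%997=108 [pair 2] -> [121, 25, 108]
  Sibling for proof at L1: 396
L3: h(121,25)=(121*31+25)%997=785 [pair 0] h(108,108)=(108*31+108)%997=465 [pair 1] -> [785, 465]
  Sibling for proof at L2: 25
L4: h(785,465)=(785*31+465)%997=872 [pair 0] -> [872]
  Sibling for proof at L3: 465
Root: 872
Proof path (sibling hashes from leaf to root): [50, 396, 25, 465]

Answer: 50 396 25 465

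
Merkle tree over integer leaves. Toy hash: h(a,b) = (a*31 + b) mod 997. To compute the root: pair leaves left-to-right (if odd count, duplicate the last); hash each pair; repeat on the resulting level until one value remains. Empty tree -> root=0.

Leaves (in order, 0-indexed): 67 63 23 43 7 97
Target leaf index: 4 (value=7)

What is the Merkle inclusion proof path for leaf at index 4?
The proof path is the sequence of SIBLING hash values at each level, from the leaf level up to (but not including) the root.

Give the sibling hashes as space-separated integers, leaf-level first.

L0 (leaves): [67, 63, 23, 43, 7, 97], target index=4
L1: h(67,63)=(67*31+63)%997=146 [pair 0] h(23,43)=(23*31+43)%997=756 [pair 1] h(7,97)=(7*31+97)%997=314 [pair 2] -> [146, 756, 314]
  Sibling for proof at L0: 97
L2: h(146,756)=(146*31+756)%997=297 [pair 0] h(314,314)=(314*31+314)%997=78 [pair 1] -> [297, 78]
  Sibling for proof at L1: 314
L3: h(297,78)=(297*31+78)%997=312 [pair 0] -> [312]
  Sibling for proof at L2: 297
Root: 312
Proof path (sibling hashes from leaf to root): [97, 314, 297]

Answer: 97 314 297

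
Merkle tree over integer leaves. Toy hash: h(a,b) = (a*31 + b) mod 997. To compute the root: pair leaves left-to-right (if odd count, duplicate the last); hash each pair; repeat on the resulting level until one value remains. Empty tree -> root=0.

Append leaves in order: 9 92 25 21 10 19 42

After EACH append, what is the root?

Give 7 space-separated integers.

Answer: 9 371 337 333 623 911 929

Derivation:
After append 9 (leaves=[9]):
  L0: [9]
  root=9
After append 92 (leaves=[9, 92]):
  L0: [9, 92]
  L1: h(9,92)=(9*31+92)%997=371 -> [371]
  root=371
After append 25 (leaves=[9, 92, 25]):
  L0: [9, 92, 25]
  L1: h(9,92)=(9*31+92)%997=371 h(25,25)=(25*31+25)%997=800 -> [371, 800]
  L2: h(371,800)=(371*31+800)%997=337 -> [337]
  root=337
After append 21 (leaves=[9, 92, 25, 21]):
  L0: [9, 92, 25, 21]
  L1: h(9,92)=(9*31+92)%997=371 h(25,21)=(25*31+21)%997=796 -> [371, 796]
  L2: h(371,796)=(371*31+796)%997=333 -> [333]
  root=333
After append 10 (leaves=[9, 92, 25, 21, 10]):
  L0: [9, 92, 25, 21, 10]
  L1: h(9,92)=(9*31+92)%997=371 h(25,21)=(25*31+21)%997=796 h(10,10)=(10*31+10)%997=320 -> [371, 796, 320]
  L2: h(371,796)=(371*31+796)%997=333 h(320,320)=(320*31+320)%997=270 -> [333, 270]
  L3: h(333,270)=(333*31+270)%997=623 -> [623]
  root=623
After append 19 (leaves=[9, 92, 25, 21, 10, 19]):
  L0: [9, 92, 25, 21, 10, 19]
  L1: h(9,92)=(9*31+92)%997=371 h(25,21)=(25*31+21)%997=796 h(10,19)=(10*31+19)%997=329 -> [371, 796, 329]
  L2: h(371,796)=(371*31+796)%997=333 h(329,329)=(329*31+329)%997=558 -> [333, 558]
  L3: h(333,558)=(333*31+558)%997=911 -> [911]
  root=911
After append 42 (leaves=[9, 92, 25, 21, 10, 19, 42]):
  L0: [9, 92, 25, 21, 10, 19, 42]
  L1: h(9,92)=(9*31+92)%997=371 h(25,21)=(25*31+21)%997=796 h(10,19)=(10*31+19)%997=329 h(42,42)=(42*31+42)%997=347 -> [371, 796, 329, 347]
  L2: h(371,796)=(371*31+796)%997=333 h(329,347)=(329*31+347)%997=576 -> [333, 576]
  L3: h(333,576)=(333*31+576)%997=929 -> [929]
  root=929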